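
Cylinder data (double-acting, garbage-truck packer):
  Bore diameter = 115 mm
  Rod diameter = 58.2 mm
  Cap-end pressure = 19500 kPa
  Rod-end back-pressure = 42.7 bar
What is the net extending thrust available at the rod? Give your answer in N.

F ≈ 1.70e5 N

Cap-side area A_cap = π/4 × (115 mm)² = 10390 mm^2
Rod-side annular area A_ann = π/4 × (115² − 58.2²) = 7727 mm^2
Net thrust = P_cap·A_cap − P_rod·A_ann = 2.025e5 N − 32990 N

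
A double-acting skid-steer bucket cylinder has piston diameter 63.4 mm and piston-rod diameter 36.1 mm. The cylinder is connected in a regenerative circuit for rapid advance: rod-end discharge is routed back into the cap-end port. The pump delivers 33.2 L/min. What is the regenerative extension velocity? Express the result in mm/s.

v ≈ 541 mm/s

In regeneration the rod-end outflow joins the pump flow into the cap end, so the net volume the pump must supply per unit advance equals the rod cross-section area.
Rod cross-section A_rod = π/4 × (36.1 mm)² = 1024 mm^2
v = Q_pump / A_rod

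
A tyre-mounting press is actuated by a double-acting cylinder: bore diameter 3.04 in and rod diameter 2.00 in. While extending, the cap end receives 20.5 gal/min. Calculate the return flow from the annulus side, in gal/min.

Cap-side area A_cap = π/4 × (3.04 in)² = 7.258 in^2
Rod-side annular area A_ann = π/4 × (3.04² − 2.00²) = 4.117 in^2
Piston speed v = Q_in/A_cap; rod-end outflow Q_out = v × A_ann = Q_in × A_ann/A_cap.

Q_out ≈ 11.6 gal/min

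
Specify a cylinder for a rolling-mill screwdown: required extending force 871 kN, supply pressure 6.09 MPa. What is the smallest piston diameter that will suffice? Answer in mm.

D ≈ 427 mm

Extension force acts on the full piston face: F = P × (π/4)D².
D = √(4F / (πP)) = √(4 × 871 kN / (π × 6.09 MPa))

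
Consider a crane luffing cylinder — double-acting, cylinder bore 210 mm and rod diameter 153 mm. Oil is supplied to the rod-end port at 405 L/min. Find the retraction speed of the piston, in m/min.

Rod-side annular area A_ann = π/4 × (210² − 153²) = 16250 mm^2
Flow into the rod-end port fills the annular volume.
v = Q / A

v ≈ 24.9 m/min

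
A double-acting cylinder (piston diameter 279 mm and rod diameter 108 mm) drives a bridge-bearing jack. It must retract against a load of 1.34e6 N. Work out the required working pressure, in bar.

Rod-side annular area A_ann = π/4 × (279² − 108²) = 51980 mm^2
Retraction: pressure acts on the annular area.
P = F / A = 1.34e6 N / A

P ≈ 258 bar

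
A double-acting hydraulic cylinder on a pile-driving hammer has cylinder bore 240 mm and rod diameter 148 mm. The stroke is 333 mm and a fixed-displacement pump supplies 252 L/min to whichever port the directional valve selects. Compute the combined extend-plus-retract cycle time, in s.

Cap-side area A_cap = π/4 × (240 mm)² = 45240 mm^2
Rod-side annular area A_ann = π/4 × (240² − 148²) = 28040 mm^2
t_ext = A_cap·L/Q = 3.587 s
t_ret = A_ann·L/Q = 2.223 s
t_cycle = t_ext + t_ret

t ≈ 5.81 s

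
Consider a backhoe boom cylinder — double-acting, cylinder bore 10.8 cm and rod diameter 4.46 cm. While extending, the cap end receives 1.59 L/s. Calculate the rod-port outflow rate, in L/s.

Cap-side area A_cap = π/4 × (10.8 cm)² = 91.61 cm^2
Rod-side annular area A_ann = π/4 × (10.8² − 4.46²) = 75.99 cm^2
Piston speed v = Q_in/A_cap; rod-end outflow Q_out = v × A_ann = Q_in × A_ann/A_cap.

Q_out ≈ 1.32 L/s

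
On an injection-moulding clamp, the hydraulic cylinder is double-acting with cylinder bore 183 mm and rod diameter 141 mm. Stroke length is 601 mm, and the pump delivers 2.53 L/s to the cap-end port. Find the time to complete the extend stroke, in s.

Cap-side area A_cap = π/4 × (183 mm)² = 26300 mm^2
Swept volume V = A × L; t = V / Q = A·L / Q

t ≈ 6.25 s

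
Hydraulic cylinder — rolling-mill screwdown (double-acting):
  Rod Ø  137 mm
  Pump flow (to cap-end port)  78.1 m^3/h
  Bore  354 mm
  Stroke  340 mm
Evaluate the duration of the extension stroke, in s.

t ≈ 1.54 s

Cap-side area A_cap = π/4 × (354 mm)² = 98420 mm^2
Swept volume V = A × L; t = V / Q = A·L / Q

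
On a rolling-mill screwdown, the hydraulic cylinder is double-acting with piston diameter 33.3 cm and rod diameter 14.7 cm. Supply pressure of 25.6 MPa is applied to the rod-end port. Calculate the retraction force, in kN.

Rod-side annular area A_ann = π/4 × (33.3² − 14.7²) = 701.2 cm^2
On retraction the pressure acts on the annular area (bore minus rod).
F = P × A_ann

F ≈ 1800 kN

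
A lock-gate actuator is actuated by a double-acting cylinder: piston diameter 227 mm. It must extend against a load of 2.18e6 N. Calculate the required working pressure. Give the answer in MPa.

P ≈ 53.9 MPa

Cap-side area A_cap = π/4 × (227 mm)² = 40470 mm^2
P = F / A = 2.18e6 N / A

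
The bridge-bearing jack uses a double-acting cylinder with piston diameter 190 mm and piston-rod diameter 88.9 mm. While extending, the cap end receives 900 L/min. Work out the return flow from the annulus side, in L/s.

Cap-side area A_cap = π/4 × (190 mm)² = 28350 mm^2
Rod-side annular area A_ann = π/4 × (190² − 88.9²) = 22150 mm^2
Piston speed v = Q_in/A_cap; rod-end outflow Q_out = v × A_ann = Q_in × A_ann/A_cap.

Q_out ≈ 11.7 L/s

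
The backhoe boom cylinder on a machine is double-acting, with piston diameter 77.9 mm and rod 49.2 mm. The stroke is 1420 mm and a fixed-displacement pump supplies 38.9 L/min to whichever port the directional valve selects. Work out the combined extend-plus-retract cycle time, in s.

t ≈ 16.7 s

Cap-side area A_cap = π/4 × (77.9 mm)² = 4766 mm^2
Rod-side annular area A_ann = π/4 × (77.9² − 49.2²) = 2865 mm^2
t_ext = A_cap·L/Q = 10.44 s
t_ret = A_ann·L/Q = 6.275 s
t_cycle = t_ext + t_ret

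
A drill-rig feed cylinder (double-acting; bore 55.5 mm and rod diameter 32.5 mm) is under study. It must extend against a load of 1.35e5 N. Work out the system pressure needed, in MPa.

Cap-side area A_cap = π/4 × (55.5 mm)² = 2419 mm^2
P = F / A = 1.35e5 N / A

P ≈ 55.8 MPa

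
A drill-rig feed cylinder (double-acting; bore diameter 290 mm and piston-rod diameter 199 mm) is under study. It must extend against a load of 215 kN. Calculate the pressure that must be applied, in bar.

P ≈ 32.6 bar

Cap-side area A_cap = π/4 × (290 mm)² = 66050 mm^2
P = F / A = 215 kN / A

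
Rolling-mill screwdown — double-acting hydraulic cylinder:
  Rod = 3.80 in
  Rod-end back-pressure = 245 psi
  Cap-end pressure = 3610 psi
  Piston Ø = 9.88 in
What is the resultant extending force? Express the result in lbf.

Cap-side area A_cap = π/4 × (9.88 in)² = 76.67 in^2
Rod-side annular area A_ann = π/4 × (9.88² − 3.80²) = 65.33 in^2
Net thrust = P_cap·A_cap − P_rod·A_ann = 2.768e5 lbf − 16000 lbf

F ≈ 2.61e5 lbf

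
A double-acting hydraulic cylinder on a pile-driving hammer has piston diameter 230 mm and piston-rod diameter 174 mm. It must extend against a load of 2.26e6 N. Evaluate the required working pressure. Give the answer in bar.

P ≈ 544 bar

Cap-side area A_cap = π/4 × (230 mm)² = 41550 mm^2
P = F / A = 2.26e6 N / A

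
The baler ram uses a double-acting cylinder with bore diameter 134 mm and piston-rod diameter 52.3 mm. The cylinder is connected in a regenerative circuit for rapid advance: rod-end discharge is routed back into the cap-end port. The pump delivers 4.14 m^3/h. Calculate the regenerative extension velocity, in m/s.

v ≈ 0.535 m/s

In regeneration the rod-end outflow joins the pump flow into the cap end, so the net volume the pump must supply per unit advance equals the rod cross-section area.
Rod cross-section A_rod = π/4 × (52.3 mm)² = 2148 mm^2
v = Q_pump / A_rod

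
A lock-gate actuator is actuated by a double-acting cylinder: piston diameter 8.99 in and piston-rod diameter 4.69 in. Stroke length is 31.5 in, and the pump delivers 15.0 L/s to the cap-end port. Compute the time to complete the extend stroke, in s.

t ≈ 2.18 s

Cap-side area A_cap = π/4 × (8.99 in)² = 63.48 in^2
Swept volume V = A × L; t = V / Q = A·L / Q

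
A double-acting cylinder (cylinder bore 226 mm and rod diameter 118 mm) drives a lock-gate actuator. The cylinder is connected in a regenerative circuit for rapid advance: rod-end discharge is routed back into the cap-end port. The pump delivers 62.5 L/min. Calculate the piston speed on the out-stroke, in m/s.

In regeneration the rod-end outflow joins the pump flow into the cap end, so the net volume the pump must supply per unit advance equals the rod cross-section area.
Rod cross-section A_rod = π/4 × (118 mm)² = 10940 mm^2
v = Q_pump / A_rod

v ≈ 0.0953 m/s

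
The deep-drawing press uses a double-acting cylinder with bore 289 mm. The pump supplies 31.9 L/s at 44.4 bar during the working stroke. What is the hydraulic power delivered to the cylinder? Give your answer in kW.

W ≈ 142 kW

Hydraulic power = P × Q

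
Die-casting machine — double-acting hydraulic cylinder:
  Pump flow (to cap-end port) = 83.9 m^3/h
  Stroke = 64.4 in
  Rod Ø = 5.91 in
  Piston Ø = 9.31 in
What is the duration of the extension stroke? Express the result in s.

t ≈ 3.08 s

Cap-side area A_cap = π/4 × (9.31 in)² = 68.08 in^2
Swept volume V = A × L; t = V / Q = A·L / Q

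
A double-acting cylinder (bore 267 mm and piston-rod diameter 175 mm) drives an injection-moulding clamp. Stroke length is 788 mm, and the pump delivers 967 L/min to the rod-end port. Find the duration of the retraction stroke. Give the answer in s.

Rod-side annular area A_ann = π/4 × (267² − 175²) = 31940 mm^2
Swept volume V = A × L; t = V / Q = A·L / Q

t ≈ 1.56 s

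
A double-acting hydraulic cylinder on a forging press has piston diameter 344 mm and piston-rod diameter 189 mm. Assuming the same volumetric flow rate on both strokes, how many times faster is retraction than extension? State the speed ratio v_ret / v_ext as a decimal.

Cap-side area A_cap = π/4 × (344 mm)² = 92940 mm^2
Rod-side annular area A_ann = π/4 × (344² − 189²) = 64890 mm^2
For equal Q, v ∝ 1/A, so v_ret/v_ext = A_cap/A_ann.

v_ret/v_ext ≈ 1.43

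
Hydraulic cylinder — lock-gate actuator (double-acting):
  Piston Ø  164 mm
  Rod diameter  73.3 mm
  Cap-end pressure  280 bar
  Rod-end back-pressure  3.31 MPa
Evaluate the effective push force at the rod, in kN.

Cap-side area A_cap = π/4 × (164 mm)² = 21120 mm^2
Rod-side annular area A_ann = π/4 × (164² − 73.3²) = 16900 mm^2
Net thrust = P_cap·A_cap − P_rod·A_ann = 591.5 kN − 55.95 kN

F ≈ 536 kN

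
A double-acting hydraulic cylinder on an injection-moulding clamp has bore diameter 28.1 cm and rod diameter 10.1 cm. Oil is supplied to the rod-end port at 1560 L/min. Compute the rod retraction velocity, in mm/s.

v ≈ 481 mm/s

Rod-side annular area A_ann = π/4 × (28.1² − 10.1²) = 540.0 cm^2
Flow into the rod-end port fills the annular volume.
v = Q / A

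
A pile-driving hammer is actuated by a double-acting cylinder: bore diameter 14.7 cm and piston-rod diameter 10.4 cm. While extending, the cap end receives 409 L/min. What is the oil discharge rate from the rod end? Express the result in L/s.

Q_out ≈ 3.40 L/s

Cap-side area A_cap = π/4 × (14.7 cm)² = 169.7 cm^2
Rod-side annular area A_ann = π/4 × (14.7² − 10.4²) = 84.77 cm^2
Piston speed v = Q_in/A_cap; rod-end outflow Q_out = v × A_ann = Q_in × A_ann/A_cap.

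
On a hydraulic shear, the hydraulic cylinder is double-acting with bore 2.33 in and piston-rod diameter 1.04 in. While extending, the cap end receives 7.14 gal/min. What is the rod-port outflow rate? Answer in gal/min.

Cap-side area A_cap = π/4 × (2.33 in)² = 4.264 in^2
Rod-side annular area A_ann = π/4 × (2.33² − 1.04²) = 3.414 in^2
Piston speed v = Q_in/A_cap; rod-end outflow Q_out = v × A_ann = Q_in × A_ann/A_cap.

Q_out ≈ 5.72 gal/min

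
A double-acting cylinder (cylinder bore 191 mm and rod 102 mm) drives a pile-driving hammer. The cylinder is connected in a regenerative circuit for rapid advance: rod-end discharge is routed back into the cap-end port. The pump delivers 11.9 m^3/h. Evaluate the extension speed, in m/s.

In regeneration the rod-end outflow joins the pump flow into the cap end, so the net volume the pump must supply per unit advance equals the rod cross-section area.
Rod cross-section A_rod = π/4 × (102 mm)² = 8171 mm^2
v = Q_pump / A_rod

v ≈ 0.405 m/s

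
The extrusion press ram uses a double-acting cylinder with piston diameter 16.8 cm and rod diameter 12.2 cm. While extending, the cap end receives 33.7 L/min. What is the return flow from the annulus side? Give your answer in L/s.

Cap-side area A_cap = π/4 × (16.8 cm)² = 221.7 cm^2
Rod-side annular area A_ann = π/4 × (16.8² − 12.2²) = 104.8 cm^2
Piston speed v = Q_in/A_cap; rod-end outflow Q_out = v × A_ann = Q_in × A_ann/A_cap.

Q_out ≈ 0.265 L/s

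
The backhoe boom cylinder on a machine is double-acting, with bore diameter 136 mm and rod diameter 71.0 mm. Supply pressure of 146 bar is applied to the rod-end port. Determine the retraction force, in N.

F ≈ 1.54e5 N

Rod-side annular area A_ann = π/4 × (136² − 71.0²) = 10570 mm^2
On retraction the pressure acts on the annular area (bore minus rod).
F = P × A_ann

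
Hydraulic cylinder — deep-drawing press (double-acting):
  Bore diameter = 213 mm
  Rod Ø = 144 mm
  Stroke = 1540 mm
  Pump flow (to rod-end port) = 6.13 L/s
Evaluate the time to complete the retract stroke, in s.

Rod-side annular area A_ann = π/4 × (213² − 144²) = 19350 mm^2
Swept volume V = A × L; t = V / Q = A·L / Q

t ≈ 4.86 s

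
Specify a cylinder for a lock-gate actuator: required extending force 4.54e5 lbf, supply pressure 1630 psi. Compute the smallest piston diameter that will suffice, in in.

D ≈ 18.8 in

Extension force acts on the full piston face: F = P × (π/4)D².
D = √(4F / (πP)) = √(4 × 4.54e5 lbf / (π × 1630 psi))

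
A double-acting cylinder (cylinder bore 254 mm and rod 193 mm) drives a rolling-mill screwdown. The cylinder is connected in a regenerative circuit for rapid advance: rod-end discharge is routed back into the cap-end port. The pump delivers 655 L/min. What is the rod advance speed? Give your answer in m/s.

v ≈ 0.373 m/s

In regeneration the rod-end outflow joins the pump flow into the cap end, so the net volume the pump must supply per unit advance equals the rod cross-section area.
Rod cross-section A_rod = π/4 × (193 mm)² = 29260 mm^2
v = Q_pump / A_rod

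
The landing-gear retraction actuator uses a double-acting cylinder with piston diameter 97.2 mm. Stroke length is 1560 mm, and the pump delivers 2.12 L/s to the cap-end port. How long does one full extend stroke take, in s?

Cap-side area A_cap = π/4 × (97.2 mm)² = 7420 mm^2
Swept volume V = A × L; t = V / Q = A·L / Q

t ≈ 5.46 s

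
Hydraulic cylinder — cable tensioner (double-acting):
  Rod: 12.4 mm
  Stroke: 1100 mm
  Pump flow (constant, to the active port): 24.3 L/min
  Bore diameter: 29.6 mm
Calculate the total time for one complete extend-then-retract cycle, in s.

t ≈ 3.41 s

Cap-side area A_cap = π/4 × (29.6 mm)² = 688.1 mm^2
Rod-side annular area A_ann = π/4 × (29.6² − 12.4²) = 567.4 mm^2
t_ext = A_cap·L/Q = 1.869 s
t_ret = A_ann·L/Q = 1.541 s
t_cycle = t_ext + t_ret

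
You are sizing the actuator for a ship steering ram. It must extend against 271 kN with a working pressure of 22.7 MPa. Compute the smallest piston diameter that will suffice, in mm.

Extension force acts on the full piston face: F = P × (π/4)D².
D = √(4F / (πP)) = √(4 × 271 kN / (π × 22.7 MPa))

D ≈ 123 mm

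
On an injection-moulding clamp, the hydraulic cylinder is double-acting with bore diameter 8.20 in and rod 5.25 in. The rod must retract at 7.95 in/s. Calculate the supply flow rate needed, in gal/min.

Rod-side annular area A_ann = π/4 × (8.20² − 5.25²) = 31.16 in^2
Q = A × v

Q ≈ 64.3 gal/min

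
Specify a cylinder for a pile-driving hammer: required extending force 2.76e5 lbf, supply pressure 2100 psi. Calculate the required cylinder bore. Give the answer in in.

D ≈ 12.9 in

Extension force acts on the full piston face: F = P × (π/4)D².
D = √(4F / (πP)) = √(4 × 2.76e5 lbf / (π × 2100 psi))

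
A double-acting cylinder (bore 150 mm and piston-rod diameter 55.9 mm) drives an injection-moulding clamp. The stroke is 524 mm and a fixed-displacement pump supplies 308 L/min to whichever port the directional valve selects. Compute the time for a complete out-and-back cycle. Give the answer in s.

t ≈ 3.36 s

Cap-side area A_cap = π/4 × (150 mm)² = 17670 mm^2
Rod-side annular area A_ann = π/4 × (150² − 55.9²) = 15220 mm^2
t_ext = A_cap·L/Q = 1.804 s
t_ret = A_ann·L/Q = 1.553 s
t_cycle = t_ext + t_ret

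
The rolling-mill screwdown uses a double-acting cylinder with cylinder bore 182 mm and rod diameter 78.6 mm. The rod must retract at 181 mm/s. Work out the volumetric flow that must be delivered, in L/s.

Rod-side annular area A_ann = π/4 × (182² − 78.6²) = 21160 mm^2
Q = A × v

Q ≈ 3.83 L/s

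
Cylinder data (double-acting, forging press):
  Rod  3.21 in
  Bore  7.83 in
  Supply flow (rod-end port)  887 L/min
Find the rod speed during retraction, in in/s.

Rod-side annular area A_ann = π/4 × (7.83² − 3.21²) = 40.06 in^2
Flow into the rod-end port fills the annular volume.
v = Q / A

v ≈ 22.5 in/s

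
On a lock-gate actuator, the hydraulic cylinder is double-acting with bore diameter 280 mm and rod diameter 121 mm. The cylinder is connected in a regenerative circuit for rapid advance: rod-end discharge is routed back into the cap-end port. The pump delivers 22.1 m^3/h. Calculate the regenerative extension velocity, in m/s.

In regeneration the rod-end outflow joins the pump flow into the cap end, so the net volume the pump must supply per unit advance equals the rod cross-section area.
Rod cross-section A_rod = π/4 × (121 mm)² = 11500 mm^2
v = Q_pump / A_rod

v ≈ 0.534 m/s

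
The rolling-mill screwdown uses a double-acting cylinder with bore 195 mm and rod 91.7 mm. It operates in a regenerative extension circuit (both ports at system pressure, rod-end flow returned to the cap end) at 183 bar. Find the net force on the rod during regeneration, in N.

With equal pressure on both faces, forces on the annular region cancel; the net push is pressure × rod cross-section.
Rod cross-section A_rod = π/4 × (91.7 mm)² = 6604 mm^2
F = P × A_rod

F ≈ 1.21e5 N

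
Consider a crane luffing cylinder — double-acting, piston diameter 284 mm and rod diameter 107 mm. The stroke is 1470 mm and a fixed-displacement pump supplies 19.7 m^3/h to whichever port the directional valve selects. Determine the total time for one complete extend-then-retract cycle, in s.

Cap-side area A_cap = π/4 × (284 mm)² = 63350 mm^2
Rod-side annular area A_ann = π/4 × (284² − 107²) = 54360 mm^2
t_ext = A_cap·L/Q = 17.02 s
t_ret = A_ann·L/Q = 14.60 s
t_cycle = t_ext + t_ret

t ≈ 31.6 s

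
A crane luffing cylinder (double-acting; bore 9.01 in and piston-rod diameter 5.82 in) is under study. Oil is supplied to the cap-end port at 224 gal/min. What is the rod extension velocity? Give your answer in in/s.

v ≈ 13.5 in/s

Cap-side area A_cap = π/4 × (9.01 in)² = 63.76 in^2
v = Q / A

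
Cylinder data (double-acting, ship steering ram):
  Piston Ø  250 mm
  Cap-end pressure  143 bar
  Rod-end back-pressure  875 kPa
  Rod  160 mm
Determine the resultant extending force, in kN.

F ≈ 677 kN

Cap-side area A_cap = π/4 × (250 mm)² = 49090 mm^2
Rod-side annular area A_ann = π/4 × (250² − 160²) = 28980 mm^2
Net thrust = P_cap·A_cap − P_rod·A_ann = 701.9 kN − 25.36 kN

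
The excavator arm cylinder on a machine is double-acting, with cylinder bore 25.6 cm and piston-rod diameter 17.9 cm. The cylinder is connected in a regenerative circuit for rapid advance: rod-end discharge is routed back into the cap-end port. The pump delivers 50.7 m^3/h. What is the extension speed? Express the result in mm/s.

In regeneration the rod-end outflow joins the pump flow into the cap end, so the net volume the pump must supply per unit advance equals the rod cross-section area.
Rod cross-section A_rod = π/4 × (17.9 cm)² = 251.6 cm^2
v = Q_pump / A_rod

v ≈ 560 mm/s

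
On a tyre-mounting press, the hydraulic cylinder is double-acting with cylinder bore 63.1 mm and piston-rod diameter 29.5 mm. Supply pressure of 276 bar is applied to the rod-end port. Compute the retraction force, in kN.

F ≈ 67.4 kN

Rod-side annular area A_ann = π/4 × (63.1² − 29.5²) = 2444 mm^2
On retraction the pressure acts on the annular area (bore minus rod).
F = P × A_ann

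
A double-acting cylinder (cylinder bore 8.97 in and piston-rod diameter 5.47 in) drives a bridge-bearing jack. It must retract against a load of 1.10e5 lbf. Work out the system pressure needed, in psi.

P ≈ 2770 psi

Rod-side annular area A_ann = π/4 × (8.97² − 5.47²) = 39.69 in^2
Retraction: pressure acts on the annular area.
P = F / A = 1.10e5 lbf / A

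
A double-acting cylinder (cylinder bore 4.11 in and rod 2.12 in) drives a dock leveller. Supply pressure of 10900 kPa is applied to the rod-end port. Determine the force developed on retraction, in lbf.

F ≈ 15400 lbf

Rod-side annular area A_ann = π/4 × (4.11² − 2.12²) = 9.737 in^2
On retraction the pressure acts on the annular area (bore minus rod).
F = P × A_ann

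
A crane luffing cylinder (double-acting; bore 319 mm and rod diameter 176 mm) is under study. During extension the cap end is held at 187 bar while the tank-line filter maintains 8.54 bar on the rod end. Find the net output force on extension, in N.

Cap-side area A_cap = π/4 × (319 mm)² = 79920 mm^2
Rod-side annular area A_ann = π/4 × (319² − 176²) = 55590 mm^2
Net thrust = P_cap·A_cap − P_rod·A_ann = 1.495e6 N − 47480 N

F ≈ 1.45e6 N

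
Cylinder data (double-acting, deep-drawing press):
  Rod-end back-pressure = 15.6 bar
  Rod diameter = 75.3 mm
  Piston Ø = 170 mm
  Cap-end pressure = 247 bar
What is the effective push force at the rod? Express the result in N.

F ≈ 5.32e5 N

Cap-side area A_cap = π/4 × (170 mm)² = 22700 mm^2
Rod-side annular area A_ann = π/4 × (170² − 75.3²) = 18240 mm^2
Net thrust = P_cap·A_cap − P_rod·A_ann = 5.606e5 N − 28460 N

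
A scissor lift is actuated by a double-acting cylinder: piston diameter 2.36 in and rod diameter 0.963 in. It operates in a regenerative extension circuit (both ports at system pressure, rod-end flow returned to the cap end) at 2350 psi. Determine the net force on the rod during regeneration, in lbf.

F ≈ 1710 lbf

With equal pressure on both faces, forces on the annular region cancel; the net push is pressure × rod cross-section.
Rod cross-section A_rod = π/4 × (0.963 in)² = 0.7284 in^2
F = P × A_rod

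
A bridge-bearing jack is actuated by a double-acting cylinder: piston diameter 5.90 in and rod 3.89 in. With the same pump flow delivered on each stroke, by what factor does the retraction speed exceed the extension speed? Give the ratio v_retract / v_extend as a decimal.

v_ret/v_ext ≈ 1.77

Cap-side area A_cap = π/4 × (5.90 in)² = 27.34 in^2
Rod-side annular area A_ann = π/4 × (5.90² − 3.89²) = 15.45 in^2
For equal Q, v ∝ 1/A, so v_ret/v_ext = A_cap/A_ann.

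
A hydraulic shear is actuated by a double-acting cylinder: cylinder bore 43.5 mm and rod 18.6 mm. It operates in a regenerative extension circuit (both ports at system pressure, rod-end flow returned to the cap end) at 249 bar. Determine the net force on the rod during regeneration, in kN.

With equal pressure on both faces, forces on the annular region cancel; the net push is pressure × rod cross-section.
Rod cross-section A_rod = π/4 × (18.6 mm)² = 271.7 mm^2
F = P × A_rod

F ≈ 6.77 kN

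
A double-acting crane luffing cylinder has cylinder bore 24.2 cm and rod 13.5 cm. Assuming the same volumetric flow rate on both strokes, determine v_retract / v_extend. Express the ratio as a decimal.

v_ret/v_ext ≈ 1.45

Cap-side area A_cap = π/4 × (24.2 cm)² = 460.0 cm^2
Rod-side annular area A_ann = π/4 × (24.2² − 13.5²) = 316.8 cm^2
For equal Q, v ∝ 1/A, so v_ret/v_ext = A_cap/A_ann.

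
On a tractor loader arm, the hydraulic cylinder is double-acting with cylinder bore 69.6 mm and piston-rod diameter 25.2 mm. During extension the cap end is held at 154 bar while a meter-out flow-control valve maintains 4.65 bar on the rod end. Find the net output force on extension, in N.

F ≈ 57100 N

Cap-side area A_cap = π/4 × (69.6 mm)² = 3805 mm^2
Rod-side annular area A_ann = π/4 × (69.6² − 25.2²) = 3306 mm^2
Net thrust = P_cap·A_cap − P_rod·A_ann = 58590 N − 1537 N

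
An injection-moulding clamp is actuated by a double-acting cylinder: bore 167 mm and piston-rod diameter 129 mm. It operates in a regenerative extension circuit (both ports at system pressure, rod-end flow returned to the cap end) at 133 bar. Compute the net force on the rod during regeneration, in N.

With equal pressure on both faces, forces on the annular region cancel; the net push is pressure × rod cross-section.
Rod cross-section A_rod = π/4 × (129 mm)² = 13070 mm^2
F = P × A_rod

F ≈ 1.74e5 N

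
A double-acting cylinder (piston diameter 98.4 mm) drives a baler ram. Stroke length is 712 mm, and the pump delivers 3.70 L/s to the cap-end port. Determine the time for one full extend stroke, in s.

t ≈ 1.46 s

Cap-side area A_cap = π/4 × (98.4 mm)² = 7605 mm^2
Swept volume V = A × L; t = V / Q = A·L / Q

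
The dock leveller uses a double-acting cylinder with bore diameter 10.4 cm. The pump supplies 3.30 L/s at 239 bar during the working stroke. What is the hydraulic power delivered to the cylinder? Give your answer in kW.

Hydraulic power = P × Q

W ≈ 78.9 kW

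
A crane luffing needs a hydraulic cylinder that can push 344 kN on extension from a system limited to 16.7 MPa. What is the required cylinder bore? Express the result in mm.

D ≈ 162 mm

Extension force acts on the full piston face: F = P × (π/4)D².
D = √(4F / (πP)) = √(4 × 344 kN / (π × 16.7 MPa))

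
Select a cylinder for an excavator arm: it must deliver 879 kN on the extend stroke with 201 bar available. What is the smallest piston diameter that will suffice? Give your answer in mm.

D ≈ 236 mm

Extension force acts on the full piston face: F = P × (π/4)D².
D = √(4F / (πP)) = √(4 × 879 kN / (π × 201 bar))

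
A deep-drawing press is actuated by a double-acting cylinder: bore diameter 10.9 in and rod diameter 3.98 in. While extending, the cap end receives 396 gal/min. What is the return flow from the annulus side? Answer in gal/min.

Cap-side area A_cap = π/4 × (10.9 in)² = 93.31 in^2
Rod-side annular area A_ann = π/4 × (10.9² − 3.98²) = 80.87 in^2
Piston speed v = Q_in/A_cap; rod-end outflow Q_out = v × A_ann = Q_in × A_ann/A_cap.

Q_out ≈ 343 gal/min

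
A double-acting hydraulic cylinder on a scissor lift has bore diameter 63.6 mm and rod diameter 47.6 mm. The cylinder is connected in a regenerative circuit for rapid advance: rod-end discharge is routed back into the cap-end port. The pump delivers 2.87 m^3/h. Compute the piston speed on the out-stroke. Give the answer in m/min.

v ≈ 26.9 m/min

In regeneration the rod-end outflow joins the pump flow into the cap end, so the net volume the pump must supply per unit advance equals the rod cross-section area.
Rod cross-section A_rod = π/4 × (47.6 mm)² = 1780 mm^2
v = Q_pump / A_rod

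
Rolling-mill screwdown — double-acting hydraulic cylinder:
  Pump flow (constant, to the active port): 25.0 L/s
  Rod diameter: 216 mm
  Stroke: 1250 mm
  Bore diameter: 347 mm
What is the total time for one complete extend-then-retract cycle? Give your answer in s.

Cap-side area A_cap = π/4 × (347 mm)² = 94570 mm^2
Rod-side annular area A_ann = π/4 × (347² − 216²) = 57930 mm^2
t_ext = A_cap·L/Q = 4.728 s
t_ret = A_ann·L/Q = 2.896 s
t_cycle = t_ext + t_ret

t ≈ 7.62 s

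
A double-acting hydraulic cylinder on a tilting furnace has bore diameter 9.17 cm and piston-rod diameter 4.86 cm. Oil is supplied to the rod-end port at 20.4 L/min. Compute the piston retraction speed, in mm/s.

Rod-side annular area A_ann = π/4 × (9.17² − 4.86²) = 47.49 cm^2
Flow into the rod-end port fills the annular volume.
v = Q / A

v ≈ 71.6 mm/s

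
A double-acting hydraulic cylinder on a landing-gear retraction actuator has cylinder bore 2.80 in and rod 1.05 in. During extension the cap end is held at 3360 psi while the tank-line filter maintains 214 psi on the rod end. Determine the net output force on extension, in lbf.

F ≈ 19600 lbf

Cap-side area A_cap = π/4 × (2.80 in)² = 6.158 in^2
Rod-side annular area A_ann = π/4 × (2.80² − 1.05²) = 5.292 in^2
Net thrust = P_cap·A_cap − P_rod·A_ann = 20690 lbf − 1132 lbf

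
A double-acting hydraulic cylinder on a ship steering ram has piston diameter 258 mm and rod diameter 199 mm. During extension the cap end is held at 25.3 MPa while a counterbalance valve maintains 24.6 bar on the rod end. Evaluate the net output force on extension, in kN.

Cap-side area A_cap = π/4 × (258 mm)² = 52280 mm^2
Rod-side annular area A_ann = π/4 × (258² − 199²) = 21180 mm^2
Net thrust = P_cap·A_cap − P_rod·A_ann = 1323 kN − 52.09 kN

F ≈ 1270 kN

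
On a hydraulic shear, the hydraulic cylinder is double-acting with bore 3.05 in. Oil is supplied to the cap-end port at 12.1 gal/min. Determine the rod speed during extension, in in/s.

v ≈ 6.38 in/s

Cap-side area A_cap = π/4 × (3.05 in)² = 7.306 in^2
v = Q / A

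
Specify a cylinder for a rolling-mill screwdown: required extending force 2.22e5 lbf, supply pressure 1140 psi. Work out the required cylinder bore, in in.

Extension force acts on the full piston face: F = P × (π/4)D².
D = √(4F / (πP)) = √(4 × 2.22e5 lbf / (π × 1140 psi))

D ≈ 15.7 in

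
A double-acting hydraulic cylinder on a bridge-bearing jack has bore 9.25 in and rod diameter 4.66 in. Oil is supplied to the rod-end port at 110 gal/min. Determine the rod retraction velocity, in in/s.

v ≈ 8.45 in/s

Rod-side annular area A_ann = π/4 × (9.25² − 4.66²) = 50.15 in^2
Flow into the rod-end port fills the annular volume.
v = Q / A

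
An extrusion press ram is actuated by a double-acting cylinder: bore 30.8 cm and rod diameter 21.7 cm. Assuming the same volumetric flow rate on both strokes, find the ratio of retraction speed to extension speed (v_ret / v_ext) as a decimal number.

v_ret/v_ext ≈ 1.99

Cap-side area A_cap = π/4 × (30.8 cm)² = 745.1 cm^2
Rod-side annular area A_ann = π/4 × (30.8² − 21.7²) = 375.2 cm^2
For equal Q, v ∝ 1/A, so v_ret/v_ext = A_cap/A_ann.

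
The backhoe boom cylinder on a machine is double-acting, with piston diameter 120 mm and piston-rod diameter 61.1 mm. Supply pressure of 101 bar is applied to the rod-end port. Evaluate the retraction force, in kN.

Rod-side annular area A_ann = π/4 × (120² − 61.1²) = 8378 mm^2
On retraction the pressure acts on the annular area (bore minus rod).
F = P × A_ann

F ≈ 84.6 kN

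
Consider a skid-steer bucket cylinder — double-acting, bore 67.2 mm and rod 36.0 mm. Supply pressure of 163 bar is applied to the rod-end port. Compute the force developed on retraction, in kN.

F ≈ 41.2 kN

Rod-side annular area A_ann = π/4 × (67.2² − 36.0²) = 2529 mm^2
On retraction the pressure acts on the annular area (bore minus rod).
F = P × A_ann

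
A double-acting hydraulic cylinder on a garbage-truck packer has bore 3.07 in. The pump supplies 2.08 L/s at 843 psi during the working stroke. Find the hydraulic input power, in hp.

W ≈ 16.2 hp

Hydraulic power = P × Q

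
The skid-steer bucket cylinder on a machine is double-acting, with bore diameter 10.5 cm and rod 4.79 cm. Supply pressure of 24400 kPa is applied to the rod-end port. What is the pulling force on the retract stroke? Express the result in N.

F ≈ 1.67e5 N

Rod-side annular area A_ann = π/4 × (10.5² − 4.79²) = 68.57 cm^2
On retraction the pressure acts on the annular area (bore minus rod).
F = P × A_ann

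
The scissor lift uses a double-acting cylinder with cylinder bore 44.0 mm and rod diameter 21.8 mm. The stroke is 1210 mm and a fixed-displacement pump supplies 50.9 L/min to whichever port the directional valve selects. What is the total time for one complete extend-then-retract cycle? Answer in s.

t ≈ 3.81 s

Cap-side area A_cap = π/4 × (44.0 mm)² = 1521 mm^2
Rod-side annular area A_ann = π/4 × (44.0² − 21.8²) = 1147 mm^2
t_ext = A_cap·L/Q = 2.169 s
t_ret = A_ann·L/Q = 1.636 s
t_cycle = t_ext + t_ret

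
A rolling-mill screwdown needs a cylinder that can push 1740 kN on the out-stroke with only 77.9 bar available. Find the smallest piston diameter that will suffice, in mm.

D ≈ 533 mm

Extension force acts on the full piston face: F = P × (π/4)D².
D = √(4F / (πP)) = √(4 × 1740 kN / (π × 77.9 bar))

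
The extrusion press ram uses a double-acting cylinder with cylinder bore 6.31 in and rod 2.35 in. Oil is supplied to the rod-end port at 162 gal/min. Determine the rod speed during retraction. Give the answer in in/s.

Rod-side annular area A_ann = π/4 × (6.31² − 2.35²) = 26.93 in^2
Flow into the rod-end port fills the annular volume.
v = Q / A

v ≈ 23.2 in/s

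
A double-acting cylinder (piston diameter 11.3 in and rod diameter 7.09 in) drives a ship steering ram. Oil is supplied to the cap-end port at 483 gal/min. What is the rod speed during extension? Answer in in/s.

v ≈ 18.5 in/s

Cap-side area A_cap = π/4 × (11.3 in)² = 100.3 in^2
v = Q / A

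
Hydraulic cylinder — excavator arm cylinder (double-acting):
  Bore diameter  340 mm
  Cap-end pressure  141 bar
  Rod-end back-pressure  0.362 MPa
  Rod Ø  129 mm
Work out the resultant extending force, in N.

Cap-side area A_cap = π/4 × (340 mm)² = 90790 mm^2
Rod-side annular area A_ann = π/4 × (340² − 129²) = 77720 mm^2
Net thrust = P_cap·A_cap − P_rod·A_ann = 1.280e6 N − 28140 N

F ≈ 1.25e6 N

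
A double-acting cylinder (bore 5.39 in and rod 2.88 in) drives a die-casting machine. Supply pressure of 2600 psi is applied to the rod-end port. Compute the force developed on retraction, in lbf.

F ≈ 42400 lbf

Rod-side annular area A_ann = π/4 × (5.39² − 2.88²) = 16.30 in^2
On retraction the pressure acts on the annular area (bore minus rod).
F = P × A_ann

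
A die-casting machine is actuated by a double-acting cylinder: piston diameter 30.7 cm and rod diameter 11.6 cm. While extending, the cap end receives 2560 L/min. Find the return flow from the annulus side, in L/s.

Q_out ≈ 36.6 L/s

Cap-side area A_cap = π/4 × (30.7 cm)² = 740.2 cm^2
Rod-side annular area A_ann = π/4 × (30.7² − 11.6²) = 634.5 cm^2
Piston speed v = Q_in/A_cap; rod-end outflow Q_out = v × A_ann = Q_in × A_ann/A_cap.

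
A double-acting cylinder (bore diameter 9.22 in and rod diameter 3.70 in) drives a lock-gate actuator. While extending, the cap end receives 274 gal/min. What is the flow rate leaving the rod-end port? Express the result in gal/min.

Cap-side area A_cap = π/4 × (9.22 in)² = 66.77 in^2
Rod-side annular area A_ann = π/4 × (9.22² − 3.70²) = 56.01 in^2
Piston speed v = Q_in/A_cap; rod-end outflow Q_out = v × A_ann = Q_in × A_ann/A_cap.

Q_out ≈ 230 gal/min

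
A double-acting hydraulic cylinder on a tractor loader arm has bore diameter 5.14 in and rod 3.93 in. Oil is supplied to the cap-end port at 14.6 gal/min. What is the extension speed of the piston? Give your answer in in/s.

Cap-side area A_cap = π/4 × (5.14 in)² = 20.75 in^2
v = Q / A

v ≈ 2.71 in/s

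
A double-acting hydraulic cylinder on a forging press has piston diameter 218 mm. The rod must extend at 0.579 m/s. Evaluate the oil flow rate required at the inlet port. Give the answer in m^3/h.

Cap-side area A_cap = π/4 × (218 mm)² = 37330 mm^2
Q = A × v

Q ≈ 77.8 m^3/h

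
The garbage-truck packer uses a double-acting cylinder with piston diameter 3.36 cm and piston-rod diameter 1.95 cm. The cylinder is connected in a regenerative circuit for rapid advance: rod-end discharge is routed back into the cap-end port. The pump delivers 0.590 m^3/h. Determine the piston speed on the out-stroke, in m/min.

v ≈ 32.9 m/min

In regeneration the rod-end outflow joins the pump flow into the cap end, so the net volume the pump must supply per unit advance equals the rod cross-section area.
Rod cross-section A_rod = π/4 × (1.95 cm)² = 2.986 cm^2
v = Q_pump / A_rod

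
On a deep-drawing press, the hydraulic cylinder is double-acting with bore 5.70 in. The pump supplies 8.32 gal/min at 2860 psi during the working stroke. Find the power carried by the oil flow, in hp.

W ≈ 13.9 hp

Hydraulic power = P × Q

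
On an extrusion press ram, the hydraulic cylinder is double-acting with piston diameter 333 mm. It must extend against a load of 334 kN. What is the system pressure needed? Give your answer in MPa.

Cap-side area A_cap = π/4 × (333 mm)² = 87090 mm^2
P = F / A = 334 kN / A

P ≈ 3.84 MPa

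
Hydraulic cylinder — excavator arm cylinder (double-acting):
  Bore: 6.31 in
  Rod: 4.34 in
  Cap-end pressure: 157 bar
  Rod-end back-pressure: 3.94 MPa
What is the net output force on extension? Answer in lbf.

Cap-side area A_cap = π/4 × (6.31 in)² = 31.27 in^2
Rod-side annular area A_ann = π/4 × (6.31² − 4.34²) = 16.48 in^2
Net thrust = P_cap·A_cap − P_rod·A_ann = 71210 lbf − 9416 lbf

F ≈ 61800 lbf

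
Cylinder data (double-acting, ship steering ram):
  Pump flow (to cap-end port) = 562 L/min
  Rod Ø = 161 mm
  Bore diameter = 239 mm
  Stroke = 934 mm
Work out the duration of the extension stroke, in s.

t ≈ 4.47 s

Cap-side area A_cap = π/4 × (239 mm)² = 44860 mm^2
Swept volume V = A × L; t = V / Q = A·L / Q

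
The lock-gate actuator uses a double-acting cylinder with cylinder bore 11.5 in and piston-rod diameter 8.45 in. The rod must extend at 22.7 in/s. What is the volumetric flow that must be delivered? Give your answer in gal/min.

Cap-side area A_cap = π/4 × (11.5 in)² = 103.9 in^2
Q = A × v

Q ≈ 612 gal/min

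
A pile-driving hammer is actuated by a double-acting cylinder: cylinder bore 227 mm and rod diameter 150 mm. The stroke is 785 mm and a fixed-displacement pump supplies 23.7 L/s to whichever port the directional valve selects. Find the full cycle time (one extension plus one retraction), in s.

Cap-side area A_cap = π/4 × (227 mm)² = 40470 mm^2
Rod-side annular area A_ann = π/4 × (227² − 150²) = 22800 mm^2
t_ext = A_cap·L/Q = 1.340 s
t_ret = A_ann·L/Q = 0.7552 s
t_cycle = t_ext + t_ret

t ≈ 2.10 s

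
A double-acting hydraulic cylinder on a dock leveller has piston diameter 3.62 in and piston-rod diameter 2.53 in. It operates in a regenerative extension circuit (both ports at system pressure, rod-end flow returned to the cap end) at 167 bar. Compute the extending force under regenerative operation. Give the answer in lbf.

F ≈ 12200 lbf

With equal pressure on both faces, forces on the annular region cancel; the net push is pressure × rod cross-section.
Rod cross-section A_rod = π/4 × (2.53 in)² = 5.027 in^2
F = P × A_rod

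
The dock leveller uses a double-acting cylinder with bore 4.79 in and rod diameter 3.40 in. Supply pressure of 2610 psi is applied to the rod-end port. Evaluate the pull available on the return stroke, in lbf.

F ≈ 23300 lbf

Rod-side annular area A_ann = π/4 × (4.79² − 3.40²) = 8.941 in^2
On retraction the pressure acts on the annular area (bore minus rod).
F = P × A_ann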